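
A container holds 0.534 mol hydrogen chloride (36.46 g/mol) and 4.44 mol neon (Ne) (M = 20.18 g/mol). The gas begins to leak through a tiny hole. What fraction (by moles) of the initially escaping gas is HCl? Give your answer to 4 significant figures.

Rate_i ∝ x_i/√M_i (Graham's law weighted by mole fraction), so the effusate composition follows n_i/√M_i.
x_HCl(eff) = (n_HCl/√M_HCl) / (n_HCl/√M_HCl + n_Ne/√M_Ne)
= (0.534/√36.46) / (0.534/√36.46 + 4.44/√20.18) = 0.08844/(0.08844 + 0.9884) = 0.08213.

0.08213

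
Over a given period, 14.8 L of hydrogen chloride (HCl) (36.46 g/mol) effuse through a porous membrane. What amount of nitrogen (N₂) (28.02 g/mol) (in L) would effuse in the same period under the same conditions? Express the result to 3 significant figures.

16.9 L

Using Graham's law: rate_N₂/rate_HCl = √(M_HCl/M_N₂) = √(36.46/28.02) = √1.301 = 1.141.
So the volume for N₂ is 14.8 × 1.141 = 16.9 L.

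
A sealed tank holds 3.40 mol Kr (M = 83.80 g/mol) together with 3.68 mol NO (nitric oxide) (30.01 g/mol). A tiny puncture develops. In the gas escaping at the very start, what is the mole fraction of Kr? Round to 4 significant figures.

Rate_i ∝ x_i/√M_i (Graham's law weighted by mole fraction), so the effusate composition follows n_i/√M_i.
Mole fraction of Kr in the effusate = (n_Kr/√M_Kr) / (n_Kr/√M_Kr + n_NO/√M_NO)
= (3.40/√83.80) / (3.40/√83.80 + 3.68/√30.01) = 0.3714/(0.3714 + 0.6718) = 0.3560.

0.3560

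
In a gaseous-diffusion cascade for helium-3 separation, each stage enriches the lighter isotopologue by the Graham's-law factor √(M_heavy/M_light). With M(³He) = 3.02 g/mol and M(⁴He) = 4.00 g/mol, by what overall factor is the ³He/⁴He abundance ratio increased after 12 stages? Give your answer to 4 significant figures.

The single-stage factor is √(M_heavy/M_light), so 12 stages give [√(4.00/3.02)]^12 = (4.00/3.02)^(12/2).
= 1.32450^6 = 5.399.

5.399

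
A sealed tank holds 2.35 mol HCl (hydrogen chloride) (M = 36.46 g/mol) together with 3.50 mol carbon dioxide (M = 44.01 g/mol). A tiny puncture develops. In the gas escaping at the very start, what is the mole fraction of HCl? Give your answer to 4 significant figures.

0.4245

Rate_i ∝ x_i/√M_i (Graham's law weighted by mole fraction), so the effusate composition follows n_i/√M_i.
Mole fraction of HCl in the effusate = (n_HCl/√M_HCl) / (n_HCl/√M_HCl + n_CO₂/√M_CO₂)
= (2.35/√36.46) / (2.35/√36.46 + 3.50/√44.01) = 0.3892/(0.3892 + 0.5276) = 0.4245.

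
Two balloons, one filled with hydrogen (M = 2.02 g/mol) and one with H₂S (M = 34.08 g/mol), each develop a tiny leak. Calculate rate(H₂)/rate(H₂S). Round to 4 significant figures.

4.107

Using Graham's law: rate_H₂/rate_H₂S = √(M_H₂S/M_H₂) = √(34.08/2.02) = √16.87 = 4.107.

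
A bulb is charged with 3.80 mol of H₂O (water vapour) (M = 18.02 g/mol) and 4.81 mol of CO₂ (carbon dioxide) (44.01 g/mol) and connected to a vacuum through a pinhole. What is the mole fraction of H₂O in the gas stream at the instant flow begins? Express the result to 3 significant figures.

Rate_i ∝ x_i/√M_i (Graham's law weighted by mole fraction), so the effusate composition follows n_i/√M_i.
Mole fraction of H₂O in the effusate = (n_H₂O/√M_H₂O) / (n_H₂O/√M_H₂O + n_CO₂/√M_CO₂)
= (3.80/√18.02) / (3.80/√18.02 + 4.81/√44.01) = 0.8952/(0.8952 + 0.7251) = 0.552.

0.552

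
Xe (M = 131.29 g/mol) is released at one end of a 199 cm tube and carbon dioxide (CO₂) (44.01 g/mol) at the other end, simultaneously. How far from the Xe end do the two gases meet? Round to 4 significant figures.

Graham's law gives d_Xe/d_CO₂ = rate_Xe/rate_CO₂ = √(M_CO₂/M_Xe) = √(44.01/131.29) = 0.5790.
With d_Xe + d_CO₂ = 199 cm, d_CO₂ = 199/(1 + 0.5790) = 126.0 cm.
d_Xe = 199 − 126.0 = 72.97 cm.

72.97 cm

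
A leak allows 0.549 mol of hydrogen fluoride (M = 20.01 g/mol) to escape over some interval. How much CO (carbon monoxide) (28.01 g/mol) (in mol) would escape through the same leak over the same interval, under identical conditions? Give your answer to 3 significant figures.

By Graham's law, rate_CO/rate_HF = √(M_HF/M_CO) = √(20.01/28.01) = √0.7144 = 0.8452.
So the amount for CO is 0.549 × 0.8452 = 0.464 mol.

0.464 mol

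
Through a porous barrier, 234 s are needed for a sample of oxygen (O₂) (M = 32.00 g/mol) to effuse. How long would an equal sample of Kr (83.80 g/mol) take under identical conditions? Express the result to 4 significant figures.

378.7 s

By Graham's law, t_Kr/t_O₂ = √(M_Kr/M_O₂) = √(83.80/32.00) = √2.619 = 1.618.
So the time for Kr is 234 × 1.618 = 378.7 s.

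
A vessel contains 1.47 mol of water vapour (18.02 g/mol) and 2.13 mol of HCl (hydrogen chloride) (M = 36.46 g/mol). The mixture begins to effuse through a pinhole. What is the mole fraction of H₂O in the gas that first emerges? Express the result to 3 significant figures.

0.495

Each component's effusion rate ∝ (its partial pressure)·(1/√M) ∝ n_i/√M_i.
Mole fraction of H₂O in the effusate = (n_H₂O/√M_H₂O) / (n_H₂O/√M_H₂O + n_HCl/√M_HCl)
= (1.47/√18.02) / (1.47/√18.02 + 2.13/√36.46) = 0.3463/(0.3463 + 0.3528) = 0.495.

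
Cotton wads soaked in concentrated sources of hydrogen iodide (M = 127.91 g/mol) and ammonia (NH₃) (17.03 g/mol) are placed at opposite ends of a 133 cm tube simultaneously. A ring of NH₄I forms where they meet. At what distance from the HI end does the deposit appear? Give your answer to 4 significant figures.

In equal time, each gas travels a distance ∝ its rate ∝ 1/√M, so d_HI/d_NH₃ = √(M_NH₃/M_HI) = √(17.03/127.91) = 0.3649.
With d_HI + d_NH₃ = 133 cm, d_NH₃ = 133/(1 + 0.3649) = 97.44 cm.
d_HI = 133 − 97.44 = 35.56 cm.

35.56 cm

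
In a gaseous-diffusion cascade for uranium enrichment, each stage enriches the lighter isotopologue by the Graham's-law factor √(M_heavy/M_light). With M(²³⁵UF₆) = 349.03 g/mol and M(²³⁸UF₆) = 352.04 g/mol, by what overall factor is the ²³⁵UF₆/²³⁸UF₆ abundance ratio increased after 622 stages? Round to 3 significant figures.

Each stage multiplies the ratio by α = √(352.04/349.03), so after 622 stages the overall factor is α^622 = (352.04/349.03)^(622/2).
= 1.00862^311 = 14.4.

14.4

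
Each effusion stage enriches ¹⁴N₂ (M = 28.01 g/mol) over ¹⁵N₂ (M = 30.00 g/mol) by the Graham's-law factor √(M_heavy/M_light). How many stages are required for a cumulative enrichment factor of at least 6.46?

55

Per stage α = (30.00/28.01)^(1/2) = 1.07105^0.5, giving ln α = 0.03432.
Need α^N ≥ 6.46 ⇒ N ≥ ln(6.46) / ln α = 1.866 / 0.03432 = 54.36.
Rounding up, N = 55 stages.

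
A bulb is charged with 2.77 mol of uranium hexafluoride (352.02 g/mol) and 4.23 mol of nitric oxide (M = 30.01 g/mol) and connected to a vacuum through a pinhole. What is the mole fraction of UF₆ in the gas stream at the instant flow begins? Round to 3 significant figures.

0.161

Each component's effusion rate ∝ (its partial pressure)·(1/√M) ∝ n_i/√M_i.
x_UF₆(eff) = (n_UF₆/√M_UF₆) / (n_UF₆/√M_UF₆ + n_NO/√M_NO)
= (2.77/√352.02) / (2.77/√352.02 + 4.23/√30.01) = 0.1476/(0.1476 + 0.7722) = 0.161.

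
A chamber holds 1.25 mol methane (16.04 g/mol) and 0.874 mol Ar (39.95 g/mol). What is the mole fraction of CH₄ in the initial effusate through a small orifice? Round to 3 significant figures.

0.693

Rate_i ∝ x_i/√M_i (Graham's law weighted by mole fraction), so the effusate composition follows n_i/√M_i.
So x_CH₄ in the escaping gas = (n_CH₄/√M_CH₄) / Σ(n_i/√M_i)
= (1.25/√16.04) / (1.25/√16.04 + 0.874/√39.95) = 0.3121/(0.3121 + 0.1383) = 0.693.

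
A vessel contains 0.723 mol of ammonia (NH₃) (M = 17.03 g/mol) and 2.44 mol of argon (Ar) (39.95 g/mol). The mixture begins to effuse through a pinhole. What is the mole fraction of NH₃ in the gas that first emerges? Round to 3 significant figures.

0.312

The effusion rate of species i is ∝ p_i/√M_i ∝ n_i/√M_i.
So x_NH₃ in the escaping gas = (n_NH₃/√M_NH₃) / Σ(n_i/√M_i)
= (0.723/√17.03) / (0.723/√17.03 + 2.44/√39.95) = 0.1752/(0.1752 + 0.3860) = 0.312.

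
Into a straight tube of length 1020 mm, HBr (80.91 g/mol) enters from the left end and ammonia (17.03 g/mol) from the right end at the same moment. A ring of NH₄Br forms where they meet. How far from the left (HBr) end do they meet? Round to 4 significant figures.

320.8 mm

Distances travelled in equal time are proportional to diffusion rates, so d_HBr/d_NH₃ = √(M_NH₃/M_HBr) = √(17.03/80.91) = 0.4588.
With d_HBr + d_NH₃ = 1020 mm, d_NH₃ = 1020/(1 + 0.4588) = 699.2 mm.
d_HBr = 1020 − 699.2 = 320.8 mm.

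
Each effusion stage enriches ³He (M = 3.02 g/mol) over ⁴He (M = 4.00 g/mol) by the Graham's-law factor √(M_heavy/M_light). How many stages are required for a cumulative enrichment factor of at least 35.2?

With α = √(4.00/3.02) per stage, ln α = ½ ln(1.32450) = 0.1405.
Need α^N ≥ 35.2 ⇒ N ≥ ln(35.2) / ln α = 3.561 / 0.1405 = 25.34.
So at least 26 stages are needed.

26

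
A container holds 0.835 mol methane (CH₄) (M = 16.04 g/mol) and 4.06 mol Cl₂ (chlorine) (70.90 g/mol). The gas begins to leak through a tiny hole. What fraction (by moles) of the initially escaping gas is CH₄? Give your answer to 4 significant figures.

The effusion rate of species i is ∝ p_i/√M_i ∝ n_i/√M_i.
So x_CH₄ in the escaping gas = (n_CH₄/√M_CH₄) / Σ(n_i/√M_i)
= (0.835/√16.04) / (0.835/√16.04 + 4.06/√70.90) = 0.2085/(0.2085 + 0.4822) = 0.3019.

0.3019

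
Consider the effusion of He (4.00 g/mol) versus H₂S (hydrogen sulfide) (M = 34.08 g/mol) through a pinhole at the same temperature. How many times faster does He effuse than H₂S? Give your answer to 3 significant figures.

2.92

Graham's law gives rate_He/rate_H₂S = √(M_H₂S/M_He) = √(34.08/4.00) = √8.520 = 2.92.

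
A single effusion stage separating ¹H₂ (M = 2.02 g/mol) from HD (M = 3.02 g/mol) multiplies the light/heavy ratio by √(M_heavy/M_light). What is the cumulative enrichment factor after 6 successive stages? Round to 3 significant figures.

The single-stage factor is √(M_heavy/M_light), so 6 stages give [√(3.02/2.02)]^6 = (3.02/2.02)^(6/2).
= 1.49505^3 = 3.34.

3.34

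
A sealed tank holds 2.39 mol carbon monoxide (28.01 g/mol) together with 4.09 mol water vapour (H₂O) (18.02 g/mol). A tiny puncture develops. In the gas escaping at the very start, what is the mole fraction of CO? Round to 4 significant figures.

0.3191

Effusion rate of each component ∝ n_i/√M_i (partial pressure × 1/√M).
Mole fraction of CO in the effusate = (n_CO/√M_CO) / (n_CO/√M_CO + n_H₂O/√M_H₂O)
= (2.39/√28.01) / (2.39/√28.01 + 4.09/√18.02) = 0.4516/(0.4516 + 0.9635) = 0.3191.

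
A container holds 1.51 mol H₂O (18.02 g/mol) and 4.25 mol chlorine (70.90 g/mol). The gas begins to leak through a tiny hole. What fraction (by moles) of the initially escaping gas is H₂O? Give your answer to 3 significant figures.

0.413

Rate_i ∝ x_i/√M_i (Graham's law weighted by mole fraction), so the effusate composition follows n_i/√M_i.
So x_H₂O in the escaping gas = (n_H₂O/√M_H₂O) / Σ(n_i/√M_i)
= (1.51/√18.02) / (1.51/√18.02 + 4.25/√70.90) = 0.3557/(0.3557 + 0.5047) = 0.413.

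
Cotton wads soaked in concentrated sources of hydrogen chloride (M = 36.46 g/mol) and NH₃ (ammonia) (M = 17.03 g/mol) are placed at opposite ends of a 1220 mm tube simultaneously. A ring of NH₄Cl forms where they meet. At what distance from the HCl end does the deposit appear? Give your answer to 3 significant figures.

Graham's law gives d_HCl/d_NH₃ = rate_HCl/rate_NH₃ = √(M_NH₃/M_HCl) = √(17.03/36.46) = 0.6834.
With d_HCl + d_NH₃ = 1220 mm, d_NH₃ = 1220/(1 + 0.6834) = 724.7 mm.
d_HCl = 1220 − 724.7 = 495 mm.

495 mm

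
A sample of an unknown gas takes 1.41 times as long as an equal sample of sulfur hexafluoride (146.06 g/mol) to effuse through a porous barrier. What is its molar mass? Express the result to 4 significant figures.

290.4 g/mol

Using Graham's law: t_X/t_SF₆ = √(M_X/M_SF₆).
1.41 = √(M_X/146.06)
M_X = 146.06 × 1.41² = 146.06 × 1.988 = 290.4 g/mol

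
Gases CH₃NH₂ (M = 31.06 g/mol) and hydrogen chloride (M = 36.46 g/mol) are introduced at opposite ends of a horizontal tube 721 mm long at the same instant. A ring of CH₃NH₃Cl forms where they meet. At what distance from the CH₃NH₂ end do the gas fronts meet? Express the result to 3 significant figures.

The fronts meet when d_CH₃NH₂ + d_HCl = L with d_CH₃NH₂/d_HCl = √(M_HCl/M_CH₃NH₂) (Graham's law). Here √(M_HCl/M_CH₃NH₂) = √(36.46/31.06) = 1.083.
With d_CH₃NH₂ + d_HCl = 721 mm, d_HCl = 721/(1 + 1.083) = 346.1 mm.
d_CH₃NH₂ = 721 − 346.1 = 375 mm.

375 mm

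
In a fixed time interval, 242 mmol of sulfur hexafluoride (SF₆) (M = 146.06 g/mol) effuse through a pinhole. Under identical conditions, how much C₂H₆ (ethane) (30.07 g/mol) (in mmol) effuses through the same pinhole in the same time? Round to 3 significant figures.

533 mmol

Using Graham's law: rate_C₂H₆/rate_SF₆ = √(M_SF₆/M_C₂H₆) = √(146.06/30.07) = √4.857 = 2.204.
So the amount for C₂H₆ is 242 × 2.204 = 533 mmol.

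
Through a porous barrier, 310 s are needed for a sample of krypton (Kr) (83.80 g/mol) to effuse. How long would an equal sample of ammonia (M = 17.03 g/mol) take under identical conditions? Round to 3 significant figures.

From Graham's law, t_NH₃/t_Kr = √(M_NH₃/M_Kr) = √(17.03/83.80) = √0.2032 = 0.4508.
So the time for NH₃ is 310 × 0.4508 = 140 s.

140 s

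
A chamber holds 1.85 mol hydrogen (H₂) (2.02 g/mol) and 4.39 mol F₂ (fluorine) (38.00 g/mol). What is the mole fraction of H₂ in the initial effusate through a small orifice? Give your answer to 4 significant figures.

0.6464

The effusion rate of species i is ∝ p_i/√M_i ∝ n_i/√M_i.
So x_H₂ in the escaping gas = (n_H₂/√M_H₂) / Σ(n_i/√M_i)
= (1.85/√2.02) / (1.85/√2.02 + 4.39/√38.00) = 1.302/(1.302 + 0.7122) = 0.6464.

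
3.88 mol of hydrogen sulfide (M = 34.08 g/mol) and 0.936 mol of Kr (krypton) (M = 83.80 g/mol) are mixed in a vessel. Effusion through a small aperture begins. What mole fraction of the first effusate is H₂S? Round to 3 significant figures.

The effusion rate of species i is ∝ p_i/√M_i ∝ n_i/√M_i.
So x_H₂S in the escaping gas = (n_H₂S/√M_H₂S) / Σ(n_i/√M_i)
= (3.88/√34.08) / (3.88/√34.08 + 0.936/√83.80) = 0.6646/(0.6646 + 0.1022) = 0.867.

0.867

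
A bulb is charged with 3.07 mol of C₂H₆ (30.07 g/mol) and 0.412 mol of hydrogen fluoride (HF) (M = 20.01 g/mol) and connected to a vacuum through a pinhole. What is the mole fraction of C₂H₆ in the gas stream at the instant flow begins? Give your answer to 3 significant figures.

Each component's effusion rate ∝ (its partial pressure)·(1/√M) ∝ n_i/√M_i.
x_C₂H₆(eff) = (n_C₂H₆/√M_C₂H₆) / (n_C₂H₆/√M_C₂H₆ + n_HF/√M_HF)
= (3.07/√30.07) / (3.07/√30.07 + 0.412/√20.01) = 0.5598/(0.5598 + 0.09210) = 0.859.

0.859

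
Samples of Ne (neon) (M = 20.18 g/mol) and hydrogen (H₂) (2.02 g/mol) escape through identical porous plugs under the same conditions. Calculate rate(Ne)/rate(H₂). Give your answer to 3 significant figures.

0.316

Graham's law gives rate_Ne/rate_H₂ = √(M_H₂/M_Ne) = √(2.02/20.18) = √0.1001 = 0.316.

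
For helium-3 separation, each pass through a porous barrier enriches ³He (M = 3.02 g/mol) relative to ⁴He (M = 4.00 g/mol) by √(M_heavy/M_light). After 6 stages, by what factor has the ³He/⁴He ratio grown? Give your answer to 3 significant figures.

2.32

After 6 stages the ratio has grown by (√(4.00/3.02))^6 = (4.00/3.02)^(6/2).
= 1.32450^3 = 2.32.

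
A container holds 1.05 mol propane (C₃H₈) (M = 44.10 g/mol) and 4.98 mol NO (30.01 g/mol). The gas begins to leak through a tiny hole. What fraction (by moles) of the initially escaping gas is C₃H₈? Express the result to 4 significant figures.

Effusion rate of each component ∝ n_i/√M_i (partial pressure × 1/√M).
So x_C₃H₈ in the escaping gas = (n_C₃H₈/√M_C₃H₈) / Σ(n_i/√M_i)
= (1.05/√44.10) / (1.05/√44.10 + 4.98/√30.01) = 0.1581/(0.1581 + 0.9091) = 0.1482.

0.1482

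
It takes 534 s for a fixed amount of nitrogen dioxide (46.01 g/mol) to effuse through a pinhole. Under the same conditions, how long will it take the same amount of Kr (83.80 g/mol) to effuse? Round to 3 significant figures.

721 s

From Graham's law, t_Kr/t_NO₂ = √(M_Kr/M_NO₂) = √(83.80/46.01) = √1.821 = 1.350.
So the time for Kr is 534 × 1.350 = 721 s.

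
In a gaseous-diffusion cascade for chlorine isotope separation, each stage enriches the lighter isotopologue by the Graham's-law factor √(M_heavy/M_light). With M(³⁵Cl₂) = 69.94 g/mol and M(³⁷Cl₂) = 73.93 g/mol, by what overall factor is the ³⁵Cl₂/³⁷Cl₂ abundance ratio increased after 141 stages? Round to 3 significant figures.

50.0

Overall factor = α^141 with α = √(73.93/69.94), i.e. (73.93/69.94)^(141/2).
= 1.05705^(141/2) = 50.0.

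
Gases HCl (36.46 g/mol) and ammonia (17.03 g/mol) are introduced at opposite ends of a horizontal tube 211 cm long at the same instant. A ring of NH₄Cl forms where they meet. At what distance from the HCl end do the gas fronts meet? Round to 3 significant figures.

85.7 cm

Graham's law gives d_HCl/d_NH₃ = rate_HCl/rate_NH₃ = √(M_NH₃/M_HCl) = √(17.03/36.46) = 0.6834.
With d_HCl + d_NH₃ = 211 cm, d_NH₃ = 211/(1 + 0.6834) = 125.3 cm.
d_HCl = 211 − 125.3 = 85.7 cm.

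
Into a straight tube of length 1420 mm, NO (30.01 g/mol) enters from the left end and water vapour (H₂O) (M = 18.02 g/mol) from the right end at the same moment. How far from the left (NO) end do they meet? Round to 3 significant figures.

Distances travelled in equal time are proportional to diffusion rates, so d_NO/d_H₂O = √(M_H₂O/M_NO) = √(18.02/30.01) = 0.7749.
With d_NO + d_H₂O = 1420 mm, d_H₂O = 1420/(1 + 0.7749) = 800.0 mm.
d_NO = 1420 − 800.0 = 620 mm.

620 mm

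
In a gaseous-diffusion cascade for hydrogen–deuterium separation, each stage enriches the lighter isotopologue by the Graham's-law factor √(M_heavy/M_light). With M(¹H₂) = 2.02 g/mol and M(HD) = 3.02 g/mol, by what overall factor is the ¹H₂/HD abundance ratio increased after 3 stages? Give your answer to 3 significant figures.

1.83

The single-stage factor is √(M_heavy/M_light), so 3 stages give [√(3.02/2.02)]^3 = (3.02/2.02)^(3/2).
= 1.49505^(3/2) = 1.83.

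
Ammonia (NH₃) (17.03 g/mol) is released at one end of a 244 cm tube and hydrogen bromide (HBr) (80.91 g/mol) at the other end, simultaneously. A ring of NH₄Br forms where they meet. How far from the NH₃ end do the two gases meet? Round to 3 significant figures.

167 cm

The fronts meet when d_NH₃ + d_HBr = L with d_NH₃/d_HBr = √(M_HBr/M_NH₃) (Graham's law). Here √(M_HBr/M_NH₃) = √(80.91/17.03) = 2.180.
With d_NH₃ + d_HBr = 244 cm, d_HBr = 244/(1 + 2.180) = 76.74 cm.
d_NH₃ = 244 − 76.74 = 167 cm.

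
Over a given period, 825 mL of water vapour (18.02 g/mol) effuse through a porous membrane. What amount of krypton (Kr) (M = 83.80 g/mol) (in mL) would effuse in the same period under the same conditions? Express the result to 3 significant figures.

383 mL

Graham's law gives rate_Kr/rate_H₂O = √(M_H₂O/M_Kr) = √(18.02/83.80) = √0.2150 = 0.4637.
So the volume for Kr is 825 × 0.4637 = 383 mL.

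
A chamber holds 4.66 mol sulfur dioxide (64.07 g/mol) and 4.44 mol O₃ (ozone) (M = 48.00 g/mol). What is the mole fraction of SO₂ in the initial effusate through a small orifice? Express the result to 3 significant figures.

Effusion rate of each component ∝ n_i/√M_i (partial pressure × 1/√M).
x_SO₂(eff) = (n_SO₂/√M_SO₂) / (n_SO₂/√M_SO₂ + n_O₃/√M_O₃)
= (4.66/√64.07) / (4.66/√64.07 + 4.44/√48.00) = 0.5822/(0.5822 + 0.6409) = 0.476.

0.476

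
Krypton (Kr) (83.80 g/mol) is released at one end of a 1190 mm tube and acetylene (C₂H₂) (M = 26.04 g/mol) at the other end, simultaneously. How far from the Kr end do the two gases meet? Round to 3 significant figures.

The fronts meet when d_Kr + d_C₂H₂ = L with d_Kr/d_C₂H₂ = √(M_C₂H₂/M_Kr) (Graham's law). Here √(M_C₂H₂/M_Kr) = √(26.04/83.80) = 0.5574.
With d_Kr + d_C₂H₂ = 1190 mm, d_C₂H₂ = 1190/(1 + 0.5574) = 764.1 mm.
d_Kr = 1190 − 764.1 = 426 mm.

426 mm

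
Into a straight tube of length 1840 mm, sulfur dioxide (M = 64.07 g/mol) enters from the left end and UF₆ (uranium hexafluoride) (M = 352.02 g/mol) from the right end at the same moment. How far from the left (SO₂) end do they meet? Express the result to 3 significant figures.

1290 mm

In equal time, each gas travels a distance ∝ its rate ∝ 1/√M, so d_SO₂/d_UF₆ = √(M_UF₆/M_SO₂) = √(352.02/64.07) = 2.344.
With d_SO₂ + d_UF₆ = 1840 mm, d_UF₆ = 1840/(1 + 2.344) = 550.2 mm.
d_SO₂ = 1840 − 550.2 = 1290 mm.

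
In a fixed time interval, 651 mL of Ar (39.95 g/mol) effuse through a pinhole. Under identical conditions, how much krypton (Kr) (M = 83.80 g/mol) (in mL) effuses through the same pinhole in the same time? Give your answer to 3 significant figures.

Using Graham's law: rate_Kr/rate_Ar = √(M_Ar/M_Kr) = √(39.95/83.80) = √0.4767 = 0.6905.
So the volume for Kr is 651 × 0.6905 = 449 mL.

449 mL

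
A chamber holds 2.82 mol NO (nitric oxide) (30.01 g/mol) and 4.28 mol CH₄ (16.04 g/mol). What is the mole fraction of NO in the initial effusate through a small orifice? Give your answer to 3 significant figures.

0.325

The effusion rate of species i is ∝ p_i/√M_i ∝ n_i/√M_i.
x_NO(eff) = (n_NO/√M_NO) / (n_NO/√M_NO + n_CH₄/√M_CH₄)
= (2.82/√30.01) / (2.82/√30.01 + 4.28/√16.04) = 0.5148/(0.5148 + 1.069) = 0.325.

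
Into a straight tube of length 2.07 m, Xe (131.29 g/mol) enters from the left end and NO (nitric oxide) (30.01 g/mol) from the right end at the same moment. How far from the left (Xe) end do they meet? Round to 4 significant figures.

Graham's law gives d_Xe/d_NO = rate_Xe/rate_NO = √(M_NO/M_Xe) = √(30.01/131.29) = 0.4781.
With d_Xe + d_NO = 2.07 m, d_NO = 2.07/(1 + 0.4781) = 1.400 m.
d_Xe = 2.07 − 1.400 = 0.6696 m.

0.6696 m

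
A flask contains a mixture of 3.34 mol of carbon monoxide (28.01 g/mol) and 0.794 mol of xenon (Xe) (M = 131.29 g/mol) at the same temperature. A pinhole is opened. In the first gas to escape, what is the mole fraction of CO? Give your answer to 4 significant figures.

0.9011

Effusion rate of each component ∝ n_i/√M_i (partial pressure × 1/√M).
x_CO(eff) = (n_CO/√M_CO) / (n_CO/√M_CO + n_Xe/√M_Xe)
= (3.34/√28.01) / (3.34/√28.01 + 0.794/√131.29) = 0.6311/(0.6311 + 0.06930) = 0.9011.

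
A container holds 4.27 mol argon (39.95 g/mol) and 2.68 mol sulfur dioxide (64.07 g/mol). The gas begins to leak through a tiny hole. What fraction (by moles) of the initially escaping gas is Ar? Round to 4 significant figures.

0.6686

Each component's effusion rate ∝ (its partial pressure)·(1/√M) ∝ n_i/√M_i.
x_Ar(eff) = (n_Ar/√M_Ar) / (n_Ar/√M_Ar + n_SO₂/√M_SO₂)
= (4.27/√39.95) / (4.27/√39.95 + 2.68/√64.07) = 0.6756/(0.6756 + 0.3348) = 0.6686.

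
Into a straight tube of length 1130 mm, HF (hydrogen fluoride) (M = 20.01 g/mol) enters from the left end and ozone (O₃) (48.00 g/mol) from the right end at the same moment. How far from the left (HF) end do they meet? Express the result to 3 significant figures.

The fronts meet when d_HF + d_O₃ = L with d_HF/d_O₃ = √(M_O₃/M_HF) (Graham's law). Here √(M_O₃/M_HF) = √(48.00/20.01) = 1.549.
With d_HF + d_O₃ = 1130 mm, d_O₃ = 1130/(1 + 1.549) = 443.3 mm.
d_HF = 1130 − 443.3 = 687 mm.

687 mm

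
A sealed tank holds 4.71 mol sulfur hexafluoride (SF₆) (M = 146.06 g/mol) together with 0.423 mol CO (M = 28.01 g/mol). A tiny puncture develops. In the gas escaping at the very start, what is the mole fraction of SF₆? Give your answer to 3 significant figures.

0.830

Each component's effusion rate ∝ (its partial pressure)·(1/√M) ∝ n_i/√M_i.
x_SF₆(eff) = (n_SF₆/√M_SF₆) / (n_SF₆/√M_SF₆ + n_CO/√M_CO)
= (4.71/√146.06) / (4.71/√146.06 + 0.423/√28.01) = 0.3897/(0.3897 + 0.07993) = 0.830.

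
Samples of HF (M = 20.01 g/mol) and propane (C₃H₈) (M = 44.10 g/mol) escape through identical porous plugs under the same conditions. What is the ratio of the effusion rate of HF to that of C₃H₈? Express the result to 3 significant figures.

1.48

From Graham's law, rate_HF/rate_C₃H₈ = √(M_C₃H₈/M_HF) = √(44.10/20.01) = √2.204 = 1.48.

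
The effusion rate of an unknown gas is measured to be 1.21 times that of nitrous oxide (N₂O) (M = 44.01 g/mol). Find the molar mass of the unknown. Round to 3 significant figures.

From Graham's law, rate_X/rate_N₂O = √(M_N₂O/M_X).
1.21 = √(44.01/M_X)
M_X = 44.01 / 1.21² = 44.01 / 1.464 = 30.1 g/mol

30.1 g/mol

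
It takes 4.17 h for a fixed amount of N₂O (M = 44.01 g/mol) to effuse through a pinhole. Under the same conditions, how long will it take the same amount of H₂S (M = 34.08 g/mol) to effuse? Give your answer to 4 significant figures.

3.670 h

Graham's law gives t_H₂S/t_N₂O = √(M_H₂S/M_N₂O) = √(34.08/44.01) = √0.7744 = 0.8800.
So the time for H₂S is 4.17 × 0.8800 = 3.670 h.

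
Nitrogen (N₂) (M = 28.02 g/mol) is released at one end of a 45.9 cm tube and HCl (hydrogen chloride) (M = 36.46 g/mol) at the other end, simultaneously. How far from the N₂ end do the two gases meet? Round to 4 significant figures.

Graham's law gives d_N₂/d_HCl = rate_N₂/rate_HCl = √(M_HCl/M_N₂) = √(36.46/28.02) = 1.141.
With d_N₂ + d_HCl = 45.9 cm, d_HCl = 45.9/(1 + 1.141) = 21.44 cm.
d_N₂ = 45.9 − 21.44 = 24.46 cm.

24.46 cm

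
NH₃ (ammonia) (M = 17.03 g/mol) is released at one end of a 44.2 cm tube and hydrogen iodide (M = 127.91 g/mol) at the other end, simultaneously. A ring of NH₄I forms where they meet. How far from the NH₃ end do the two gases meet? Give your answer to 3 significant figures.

In equal time, each gas travels a distance ∝ its rate ∝ 1/√M, so d_NH₃/d_HI = √(M_HI/M_NH₃) = √(127.91/17.03) = 2.741.
With d_NH₃ + d_HI = 44.2 cm, d_HI = 44.2/(1 + 2.741) = 11.82 cm.
d_NH₃ = 44.2 − 11.82 = 32.4 cm.

32.4 cm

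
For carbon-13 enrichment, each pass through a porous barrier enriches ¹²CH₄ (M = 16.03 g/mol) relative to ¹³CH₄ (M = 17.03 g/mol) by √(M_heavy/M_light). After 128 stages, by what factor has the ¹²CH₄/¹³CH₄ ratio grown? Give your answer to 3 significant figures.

48.1

The single-stage factor is √(M_heavy/M_light), so 128 stages give [√(17.03/16.03)]^128 = (17.03/16.03)^(128/2).
= 1.06238^64 = 48.1.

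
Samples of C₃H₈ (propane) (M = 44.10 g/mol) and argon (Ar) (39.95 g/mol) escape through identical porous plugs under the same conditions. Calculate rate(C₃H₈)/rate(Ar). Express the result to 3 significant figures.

0.952

Since effusion rate ∝ 1/√M, rate_C₃H₈/rate_Ar = √(M_Ar/M_C₃H₈) = √(39.95/44.10) = √0.9059 = 0.952.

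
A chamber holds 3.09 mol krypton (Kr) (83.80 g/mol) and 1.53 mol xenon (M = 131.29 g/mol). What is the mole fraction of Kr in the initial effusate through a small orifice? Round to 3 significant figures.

0.717

Effusion rate of each component ∝ n_i/√M_i (partial pressure × 1/√M).
x_Kr(eff) = (n_Kr/√M_Kr) / (n_Kr/√M_Kr + n_Xe/√M_Xe)
= (3.09/√83.80) / (3.09/√83.80 + 1.53/√131.29) = 0.3375/(0.3375 + 0.1335) = 0.717.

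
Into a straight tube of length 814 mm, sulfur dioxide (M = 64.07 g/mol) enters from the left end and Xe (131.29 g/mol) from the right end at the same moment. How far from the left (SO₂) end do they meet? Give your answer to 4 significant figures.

In equal time, each gas travels a distance ∝ its rate ∝ 1/√M, so d_SO₂/d_Xe = √(M_Xe/M_SO₂) = √(131.29/64.07) = 1.431.
With d_SO₂ + d_Xe = 814 mm, d_Xe = 814/(1 + 1.431) = 334.8 mm.
d_SO₂ = 814 − 334.8 = 479.2 mm.

479.2 mm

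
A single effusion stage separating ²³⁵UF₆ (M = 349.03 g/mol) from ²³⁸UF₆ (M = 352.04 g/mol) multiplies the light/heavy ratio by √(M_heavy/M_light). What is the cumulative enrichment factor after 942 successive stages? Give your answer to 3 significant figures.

57.1

The single-stage factor is √(M_heavy/M_light), so 942 stages give [√(352.04/349.03)]^942 = (352.04/349.03)^(942/2).
= 1.00862^471 = 57.1.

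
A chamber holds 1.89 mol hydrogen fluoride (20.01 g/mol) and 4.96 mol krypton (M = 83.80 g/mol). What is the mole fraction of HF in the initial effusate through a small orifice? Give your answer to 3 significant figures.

0.438

Rate_i ∝ x_i/√M_i (Graham's law weighted by mole fraction), so the effusate composition follows n_i/√M_i.
x_HF(eff) = (n_HF/√M_HF) / (n_HF/√M_HF + n_Kr/√M_Kr)
= (1.89/√20.01) / (1.89/√20.01 + 4.96/√83.80) = 0.4225/(0.4225 + 0.5418) = 0.438.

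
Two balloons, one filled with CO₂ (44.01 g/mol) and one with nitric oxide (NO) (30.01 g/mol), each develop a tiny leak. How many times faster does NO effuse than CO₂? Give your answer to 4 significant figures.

Using Graham's law: rate_NO/rate_CO₂ = √(M_CO₂/M_NO) = √(44.01/30.01) = √1.467 = 1.211.

1.211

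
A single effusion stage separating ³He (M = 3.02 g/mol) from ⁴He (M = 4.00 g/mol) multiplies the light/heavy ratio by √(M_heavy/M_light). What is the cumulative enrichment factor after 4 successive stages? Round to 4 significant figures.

After 4 stages the ratio has grown by (√(4.00/3.02))^4 = (4.00/3.02)^(4/2).
= 1.32450^2 = 1.754.

1.754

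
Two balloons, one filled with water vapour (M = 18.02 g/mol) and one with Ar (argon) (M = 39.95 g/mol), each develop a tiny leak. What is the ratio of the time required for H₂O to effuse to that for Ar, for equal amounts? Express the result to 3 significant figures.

Since effusion rate ∝ 1/√M, t_H₂O/t_Ar = √(M_H₂O/M_Ar) = √(18.02/39.95) = √0.4511 = 0.672.

0.672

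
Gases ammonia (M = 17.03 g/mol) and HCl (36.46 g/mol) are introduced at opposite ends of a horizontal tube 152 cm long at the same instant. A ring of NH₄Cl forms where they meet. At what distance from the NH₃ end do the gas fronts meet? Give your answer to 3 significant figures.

90.3 cm

Graham's law gives d_NH₃/d_HCl = rate_NH₃/rate_HCl = √(M_HCl/M_NH₃) = √(36.46/17.03) = 1.463.
With d_NH₃ + d_HCl = 152 cm, d_HCl = 152/(1 + 1.463) = 61.71 cm.
d_NH₃ = 152 − 61.71 = 90.3 cm.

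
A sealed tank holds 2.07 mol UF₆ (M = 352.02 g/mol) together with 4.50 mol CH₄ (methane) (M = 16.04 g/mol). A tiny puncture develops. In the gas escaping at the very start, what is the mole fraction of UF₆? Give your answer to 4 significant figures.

Each component's effusion rate ∝ (its partial pressure)·(1/√M) ∝ n_i/√M_i.
x_UF₆(eff) = (n_UF₆/√M_UF₆) / (n_UF₆/√M_UF₆ + n_CH₄/√M_CH₄)
= (2.07/√352.02) / (2.07/√352.02 + 4.50/√16.04) = 0.1103/(0.1103 + 1.124) = 0.08941.

0.08941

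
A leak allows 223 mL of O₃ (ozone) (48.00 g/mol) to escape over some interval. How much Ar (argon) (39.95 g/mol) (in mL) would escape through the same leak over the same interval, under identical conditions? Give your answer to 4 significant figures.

244.4 mL

Since effusion rate ∝ 1/√M, rate_Ar/rate_O₃ = √(M_O₃/M_Ar) = √(48.00/39.95) = √1.202 = 1.096.
So the volume for Ar is 223 × 1.096 = 244.4 mL.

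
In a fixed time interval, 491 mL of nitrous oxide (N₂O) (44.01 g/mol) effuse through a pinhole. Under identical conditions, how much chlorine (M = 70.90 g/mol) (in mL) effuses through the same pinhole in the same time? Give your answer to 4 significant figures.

By Graham's law, rate_Cl₂/rate_N₂O = √(M_N₂O/M_Cl₂) = √(44.01/70.90) = √0.6207 = 0.7879.
So the volume for Cl₂ is 491 × 0.7879 = 386.8 mL.

386.8 mL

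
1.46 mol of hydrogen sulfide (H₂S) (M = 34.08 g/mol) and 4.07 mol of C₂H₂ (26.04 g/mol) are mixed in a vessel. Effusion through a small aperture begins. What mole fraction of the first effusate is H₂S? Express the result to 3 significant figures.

Each component's effusion rate ∝ (its partial pressure)·(1/√M) ∝ n_i/√M_i.
So x_H₂S in the escaping gas = (n_H₂S/√M_H₂S) / Σ(n_i/√M_i)
= (1.46/√34.08) / (1.46/√34.08 + 4.07/√26.04) = 0.2501/(0.2501 + 0.7976) = 0.239.

0.239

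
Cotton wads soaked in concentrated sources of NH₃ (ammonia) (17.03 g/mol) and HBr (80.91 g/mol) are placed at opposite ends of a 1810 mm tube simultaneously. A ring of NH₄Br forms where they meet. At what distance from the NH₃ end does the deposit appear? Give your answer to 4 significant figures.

The fronts meet when d_NH₃ + d_HBr = L with d_NH₃/d_HBr = √(M_HBr/M_NH₃) (Graham's law). Here √(M_HBr/M_NH₃) = √(80.91/17.03) = 2.180.
With d_NH₃ + d_HBr = 1810 mm, d_HBr = 1810/(1 + 2.180) = 569.2 mm.
d_NH₃ = 1810 − 569.2 = 1241 mm.

1241 mm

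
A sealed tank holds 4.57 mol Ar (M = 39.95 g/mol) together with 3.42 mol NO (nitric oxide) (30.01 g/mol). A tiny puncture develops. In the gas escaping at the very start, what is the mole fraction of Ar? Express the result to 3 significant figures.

0.537

Rate_i ∝ x_i/√M_i (Graham's law weighted by mole fraction), so the effusate composition follows n_i/√M_i.
x_Ar(eff) = (n_Ar/√M_Ar) / (n_Ar/√M_Ar + n_NO/√M_NO)
= (4.57/√39.95) / (4.57/√39.95 + 3.42/√30.01) = 0.7230/(0.7230 + 0.6243) = 0.537.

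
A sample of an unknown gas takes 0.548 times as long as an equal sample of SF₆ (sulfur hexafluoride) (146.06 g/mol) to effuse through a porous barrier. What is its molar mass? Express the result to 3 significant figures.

43.9 g/mol

From Graham's law, t_X/t_SF₆ = √(M_X/M_SF₆).
0.548 = √(M_X/146.06)
M_X = 146.06 × 0.548² = 146.06 × 0.3003 = 43.9 g/mol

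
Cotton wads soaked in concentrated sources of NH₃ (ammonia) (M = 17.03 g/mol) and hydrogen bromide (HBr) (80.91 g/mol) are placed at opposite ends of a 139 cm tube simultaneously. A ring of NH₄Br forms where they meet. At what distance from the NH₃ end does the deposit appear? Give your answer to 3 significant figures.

95.3 cm

Graham's law gives d_NH₃/d_HBr = rate_NH₃/rate_HBr = √(M_HBr/M_NH₃) = √(80.91/17.03) = 2.180.
With d_NH₃ + d_HBr = 139 cm, d_HBr = 139/(1 + 2.180) = 43.72 cm.
d_NH₃ = 139 − 43.72 = 95.3 cm.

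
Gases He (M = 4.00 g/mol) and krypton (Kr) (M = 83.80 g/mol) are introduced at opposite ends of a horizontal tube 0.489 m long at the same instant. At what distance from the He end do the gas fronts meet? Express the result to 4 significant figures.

The fronts meet when d_He + d_Kr = L with d_He/d_Kr = √(M_Kr/M_He) (Graham's law). Here √(M_Kr/M_He) = √(83.80/4.00) = 4.577.
With d_He + d_Kr = 0.489 m, d_Kr = 0.489/(1 + 4.577) = 0.08768 m.
d_He = 0.489 − 0.08768 = 0.4013 m.

0.4013 m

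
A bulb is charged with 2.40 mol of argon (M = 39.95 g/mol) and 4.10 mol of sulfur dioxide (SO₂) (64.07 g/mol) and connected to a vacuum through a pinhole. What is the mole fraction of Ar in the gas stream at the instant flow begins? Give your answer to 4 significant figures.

0.4257

Each component's effusion rate ∝ (its partial pressure)·(1/√M) ∝ n_i/√M_i.
x_Ar(eff) = (n_Ar/√M_Ar) / (n_Ar/√M_Ar + n_SO₂/√M_SO₂)
= (2.40/√39.95) / (2.40/√39.95 + 4.10/√64.07) = 0.3797/(0.3797 + 0.5122) = 0.4257.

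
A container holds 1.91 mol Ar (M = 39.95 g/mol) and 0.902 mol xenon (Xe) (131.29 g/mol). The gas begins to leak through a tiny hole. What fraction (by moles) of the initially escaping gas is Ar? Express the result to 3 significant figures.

0.793

Each component's effusion rate ∝ (its partial pressure)·(1/√M) ∝ n_i/√M_i.
So x_Ar in the escaping gas = (n_Ar/√M_Ar) / Σ(n_i/√M_i)
= (1.91/√39.95) / (1.91/√39.95 + 0.902/√131.29) = 0.3022/(0.3022 + 0.07872) = 0.793.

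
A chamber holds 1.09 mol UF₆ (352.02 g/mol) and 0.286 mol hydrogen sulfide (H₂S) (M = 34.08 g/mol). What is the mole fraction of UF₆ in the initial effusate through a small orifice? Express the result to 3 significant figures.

Effusion rate of each component ∝ n_i/√M_i (partial pressure × 1/√M).
x_UF₆(eff) = (n_UF₆/√M_UF₆) / (n_UF₆/√M_UF₆ + n_H₂S/√M_H₂S)
= (1.09/√352.02) / (1.09/√352.02 + 0.286/√34.08) = 0.05810/(0.05810 + 0.04899) = 0.543.

0.543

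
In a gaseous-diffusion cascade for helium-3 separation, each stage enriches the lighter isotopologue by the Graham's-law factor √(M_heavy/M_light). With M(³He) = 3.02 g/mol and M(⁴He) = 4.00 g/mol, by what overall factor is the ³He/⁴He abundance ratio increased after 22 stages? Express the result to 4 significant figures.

The single-stage factor is √(M_heavy/M_light), so 22 stages give [√(4.00/3.02)]^22 = (4.00/3.02)^(22/2).
= 1.32450^11 = 22.01.

22.01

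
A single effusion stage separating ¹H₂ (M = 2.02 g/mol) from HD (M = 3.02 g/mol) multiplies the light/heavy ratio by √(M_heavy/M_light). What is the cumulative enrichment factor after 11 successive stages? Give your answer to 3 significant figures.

Overall factor = α^11 with α = √(3.02/2.02), i.e. (3.02/2.02)^(11/2).
= 1.49505^(11/2) = 9.13.

9.13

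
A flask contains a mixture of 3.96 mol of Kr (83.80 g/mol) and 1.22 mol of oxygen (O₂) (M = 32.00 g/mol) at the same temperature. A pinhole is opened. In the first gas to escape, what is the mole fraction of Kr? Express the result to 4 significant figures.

0.6673

Rate_i ∝ x_i/√M_i (Graham's law weighted by mole fraction), so the effusate composition follows n_i/√M_i.
x_Kr(eff) = (n_Kr/√M_Kr) / (n_Kr/√M_Kr + n_O₂/√M_O₂)
= (3.96/√83.80) / (3.96/√83.80 + 1.22/√32.00) = 0.4326/(0.4326 + 0.2157) = 0.6673.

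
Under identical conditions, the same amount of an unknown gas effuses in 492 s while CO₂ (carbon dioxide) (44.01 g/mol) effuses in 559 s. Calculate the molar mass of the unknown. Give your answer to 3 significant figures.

34.1 g/mol

Since effusion rate ∝ 1/√M, t_X/t_CO₂ = √(M_X/M_CO₂).
492/559 = 0.8801 = √(M_X/44.01)
M_X = 44.01 × 0.8801² = 44.01 × 0.7747 = 34.1 g/mol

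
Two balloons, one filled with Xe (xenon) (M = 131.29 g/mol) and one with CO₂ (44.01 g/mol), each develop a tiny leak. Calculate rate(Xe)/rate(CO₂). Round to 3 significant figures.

0.579

Since effusion rate ∝ 1/√M, rate_Xe/rate_CO₂ = √(M_CO₂/M_Xe) = √(44.01/131.29) = √0.3352 = 0.579.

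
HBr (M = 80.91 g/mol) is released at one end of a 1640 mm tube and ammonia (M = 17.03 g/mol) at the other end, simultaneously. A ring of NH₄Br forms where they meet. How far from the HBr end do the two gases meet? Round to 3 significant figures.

Distances travelled in equal time are proportional to diffusion rates, so d_HBr/d_NH₃ = √(M_NH₃/M_HBr) = √(17.03/80.91) = 0.4588.
With d_HBr + d_NH₃ = 1640 mm, d_NH₃ = 1640/(1 + 0.4588) = 1124 mm.
d_HBr = 1640 − 1124 = 516 mm.

516 mm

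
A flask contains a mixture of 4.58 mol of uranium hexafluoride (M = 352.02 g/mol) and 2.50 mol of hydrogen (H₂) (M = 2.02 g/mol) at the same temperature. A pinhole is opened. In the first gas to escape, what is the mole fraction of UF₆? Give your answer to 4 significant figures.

0.1219

Effusion rate of each component ∝ n_i/√M_i (partial pressure × 1/√M).
So x_UF₆ in the escaping gas = (n_UF₆/√M_UF₆) / Σ(n_i/√M_i)
= (4.58/√352.02) / (4.58/√352.02 + 2.50/√2.02) = 0.2441/(0.2441 + 1.759) = 0.1219.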